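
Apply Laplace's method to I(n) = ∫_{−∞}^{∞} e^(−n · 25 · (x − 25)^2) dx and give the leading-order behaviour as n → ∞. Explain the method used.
I(n) = sqrt(π/(25n))

Here φ(x) = 25 · (x − 25)^2 has its unique minimum at x* = 25 with φ(x*) = 0 and φ''(x*) = 50. Laplace's method gives
  I(n) ~ e^(−n φ(x*)) · sqrt(2π / (n · φ''(x*))) = sqrt(2π / (50n)) = sqrt(π/(25n)).
This is exact: substituting u = (x − 25)·sqrt(25n) gives I(n) = (1/sqrt(25n)) ∫_{−∞}^{∞} e^(−u^2) du = sqrt(π/(25n)).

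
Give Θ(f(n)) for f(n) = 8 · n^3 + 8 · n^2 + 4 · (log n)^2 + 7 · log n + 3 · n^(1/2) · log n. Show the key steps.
f(n) ∈ Θ(n^3)

Compare the terms by growth order. For large n, n^a · (log n)^b dominates n^a' · (log n)^b' iff a > a', or (a = a' and b > b'). Ranking the 5 terms shows the dominant one is 8 · n^3. Hence f(n) ∈ Θ(n^3).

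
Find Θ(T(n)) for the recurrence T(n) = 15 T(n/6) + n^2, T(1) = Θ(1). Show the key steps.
T(n) = Θ(n^2)

log_6 15 ≈ 1.511. f(n) = n^2 dominates n^(log_6 15) since 2 > 1.511, and the regularity condition a·f(n/b) = 15·(n/6)^2 = (15/36)·n^2 ≤ c·f(n) holds with c = 15/36 ≈ 0.417 < 1. So this is Case 3: T(n) = Θ(f(n)) = Θ(n^2).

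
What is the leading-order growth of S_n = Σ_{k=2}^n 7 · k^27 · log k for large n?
S_n ~ n^28 log n / 4 − n^28 / 112

By integral comparison, S_n = ∫_1^n 7 · x^27 · log x dx + O(n^27 · log n). For the integral, ∫ x^27 log x dx = n^28 log n / 28 − n^28/784 (integration by parts). Hence S_n ~ n^28 log n / 4 − n^28 / 112.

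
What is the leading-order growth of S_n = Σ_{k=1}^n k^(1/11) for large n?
S_n ~ (11/12) · n^(12/11)

Integral comparison: Σ_{k=1}^n k^(1/11) = ∫_0^n x^(1/11) dx + O(n^(1/11)). The integral is n^(1 + 1/11) / (1 + 1/11) = n^((1+11)/11) / ((1+11)/11) = (11/12) · n^(12/11).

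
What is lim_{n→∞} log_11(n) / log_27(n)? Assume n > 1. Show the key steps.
lim = ln(27) / ln(11) = log_11(27)

Change of base: log_11(n) = ln n / ln 11 and log_27(n) = ln n / ln 27. The ratio is (ln n / ln 11) · (ln 27 / ln n) = ln 27 / ln 11, a constant independent of n. So the limit is ln 27 / ln 11 = log_11(27).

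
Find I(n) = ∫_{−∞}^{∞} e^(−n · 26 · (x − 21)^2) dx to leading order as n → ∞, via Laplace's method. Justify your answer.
I(n) = sqrt(π/(26n))

Here φ(x) = 26 · (x − 21)^2 has its unique minimum at x* = 21 with φ(x*) = 0 and φ''(x*) = 52. Laplace's method gives
  I(n) ~ e^(−n φ(x*)) · sqrt(2π / (n · φ''(x*))) = sqrt(2π / (52n)) = sqrt(π/(26n)).
This is exact: substituting u = (x − 21)·sqrt(26n) gives I(n) = (1/sqrt(26n)) ∫_{−∞}^{∞} e^(−u^2) du = sqrt(π/(26n)).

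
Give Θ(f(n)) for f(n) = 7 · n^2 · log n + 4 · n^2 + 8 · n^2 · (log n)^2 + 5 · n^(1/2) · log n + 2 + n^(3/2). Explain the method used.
f(n) ∈ Θ(n^2 · (log n)^2)

Compare the terms by growth order. For large n, n^a · (log n)^b dominates n^a' · (log n)^b' iff a > a', or (a = a' and b > b'). Ranking the 6 terms shows the dominant one is 8 · n^2 · (log n)^2. Hence f(n) ∈ Θ(n^2 · (log n)^2).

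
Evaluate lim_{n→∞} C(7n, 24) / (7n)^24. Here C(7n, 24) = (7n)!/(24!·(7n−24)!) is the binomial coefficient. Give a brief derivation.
lim = 1/24! = 1/620448401733239439360000

With N = 7n → ∞: C(N, 24) / N^24 = [N(N−1)…(N−23)] / (24! · N^24) = (1/24!) · 1 · (1 − 1/(7n)) · … · (1 − 23/(7n)). Each factor → 1 as N → ∞, so the limit is 1/24! = 1/620448401733239439360000.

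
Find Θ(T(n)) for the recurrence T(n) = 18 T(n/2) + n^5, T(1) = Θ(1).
T(n) = Θ(n^5)

log_2 18 ≈ 4.170. f(n) = n^5 dominates n^(log_2 18) since 5 > 4.170, and the regularity condition a·f(n/b) = 18·(n/2)^5 = (18/32)·n^5 ≤ c·f(n) holds with c = 18/32 ≈ 0.562 < 1. So this is Case 3: T(n) = Θ(f(n)) = Θ(n^5).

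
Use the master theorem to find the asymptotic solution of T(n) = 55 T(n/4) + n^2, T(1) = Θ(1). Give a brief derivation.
T(n) = Θ(n^(log_4 55))

Master theorem: compare f(n) = n^2 to n^(log_4 55) where log_4 55 ≈ 2.891. Since 2 < log_4 55, we have f(n) = O(n^(log_4 55 − ε)) for some ε > 0 — Case 1. Hence T(n) = Θ(n^(log_4 55)).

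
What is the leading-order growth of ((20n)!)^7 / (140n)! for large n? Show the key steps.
((20n)!)^7/(140n)! ~ ((2π·20n)^(6/2) / sqrt(7)) · 7^(−7·20n)  →  0

Write N = 20n. Stirling: N! ~ sqrt(2π N)(N/e)^N and (7N)! ~ sqrt(2π·7N)·(7N/e)^(7N).
  (N!)^7/(7N)! ~ (2π N)^(7/2) (N/e)^(7N) / [sqrt(2π·7N) (7N/e)^(7N)]
     = (2π N)^(7/2) / sqrt(2π·7N) · (N/(7N))^(7N)
     = (2π N)^((7−1)/2) / sqrt(7) · 7^(−7N).
Since 7^7 > 1, the factor 7^(−7N) decays exponentially, so the ratio → 0. Substituting N = 20n gives the stated form.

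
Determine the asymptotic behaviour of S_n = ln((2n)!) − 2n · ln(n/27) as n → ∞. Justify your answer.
S_n ~ 2n · (ln 54 − 1) + O(ln n)

Stirling: ln((2n)!) = 2n ln(2n) − 2n + O(ln n).
  S_n = 2n ln(2n) − 2n − 2n ln(n/27) + O(ln n)
      = 2n ln(2n) − 2n ln n + 2n ln 27 − 2n + O(ln n)
      = 2n ln 2 + 2n ln 27 − 2n + O(ln n)
      = 2n (ln 54 − 1) + O(ln n).
Numerically ln(54) − 1 ≈ 2.9890.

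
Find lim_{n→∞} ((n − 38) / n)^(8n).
lim = e^(−304)

Rewrite as (1 − 38/n)^(8n). By the standard limit (1 + x/n)^n → e^x, we have (1 − 38/n)^n → e^(−38), and raising to the 8th power gives e^(−304).
More precisely, ln[(1 − 38/n)^(8n)] = 8n · ln(1 − 38/n) = 8n · (-38/n + O(1/n^2)) = -304 + O(1/n) → -304.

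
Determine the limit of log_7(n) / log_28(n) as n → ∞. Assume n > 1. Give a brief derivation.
lim = ln(28) / ln(7) = log_7(28)

Change of base: log_7(n) = ln n / ln 7 and log_28(n) = ln n / ln 28. The ratio is (ln n / ln 7) · (ln 28 / ln n) = ln 28 / ln 7, a constant independent of n. So the limit is ln 28 / ln 7 = log_7(28).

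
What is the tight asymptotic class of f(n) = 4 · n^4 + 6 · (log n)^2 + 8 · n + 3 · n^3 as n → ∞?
f(n) ∈ Θ(n^4)

Compare the terms by growth order. For large n, n^a · (log n)^b dominates n^a' · (log n)^b' iff a > a', or (a = a' and b > b'). Ranking the 4 terms shows the dominant one is 4 · n^4. Hence f(n) ∈ Θ(n^4).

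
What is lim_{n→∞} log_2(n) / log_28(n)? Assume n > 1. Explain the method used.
lim = ln(28) / ln(2) = log_2(28)

Change of base: log_2(n) = ln n / ln 2 and log_28(n) = ln n / ln 28. The ratio is (ln n / ln 2) · (ln 28 / ln n) = ln 28 / ln 2, a constant independent of n. So the limit is ln 28 / ln 2 = log_2(28).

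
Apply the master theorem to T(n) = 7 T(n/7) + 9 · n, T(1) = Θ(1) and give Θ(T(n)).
T(n) = Θ(n log n)

log_7 7 = 1, and f(n) = 9 · n = Θ(n^(log_7 7)). This is Case 2 of the master theorem: T(n) = Θ(f(n) · log n) = Θ(n log n).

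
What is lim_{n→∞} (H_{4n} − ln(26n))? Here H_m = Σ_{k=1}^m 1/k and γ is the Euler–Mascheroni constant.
lim = ln(2/13) + γ

By Euler-Maclaurin, H_m = ln m + γ + O(1/m). So
  H_{4n} − ln(26n) = ln(4n) + γ − ln(26n) + O(1/n)
                       = ln(4/26) + γ + O(1/n).
Hence the limit is ln(4/26) + γ (= ln(2/13)).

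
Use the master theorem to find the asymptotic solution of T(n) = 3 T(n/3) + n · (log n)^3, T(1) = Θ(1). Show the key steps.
T(n) = Θ(n · (log n)^4)

Here log_3 3 = 1 and f(n) = n · (log n)^3 = Θ(n^(log_3 3) · (log n)^3). This is the extended Case 2 of the master theorem (f matches the critical exponent up to log factors), giving T(n) = Θ(n^(log_3 3) · (log n)^(3+1)) = Θ(n · (log n)^4).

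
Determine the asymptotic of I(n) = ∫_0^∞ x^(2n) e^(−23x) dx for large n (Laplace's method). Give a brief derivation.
I(n) ~ (sqrt(2π·2n) / 23) · (2n/(23e))^(2n)

Write the integrand as exp(2n ln x − 23x) and set f(x) = 2n ln x − 23x. Then f'(x) = 2n/x − 23 = 0 at x* = 2n/23, and f''(x*) = −2n/x*^2 = −23^2/(2n). Laplace's method (interior maximum) gives
  I(n) ~ e^(f(x*)) · sqrt(2π / |f''(x*)|)
        = exp(2n ln(2n/23) − 2n) · sqrt(2π · 2n / 23^2)
        = (2n/23)^(2n) e^(−2n) · sqrt(2π·2n) / 23
        = (sqrt(2π·2n) / 23) · (2n/(23e))^(2n).
This matches Γ(2n+1)/23^(2n+1) with Stirling applied to Γ.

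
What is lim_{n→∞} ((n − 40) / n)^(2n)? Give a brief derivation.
lim = e^(−80)

Rewrite as (1 − 40/n)^(2n). By the standard limit (1 + x/n)^n → e^x, we have (1 − 40/n)^n → e^(−40), and raising to the 2nd power gives e^(−80).
More precisely, ln[(1 − 40/n)^(2n)] = 2n · ln(1 − 40/n) = 2n · (-40/n + O(1/n^2)) = -80 + O(1/n) → -80.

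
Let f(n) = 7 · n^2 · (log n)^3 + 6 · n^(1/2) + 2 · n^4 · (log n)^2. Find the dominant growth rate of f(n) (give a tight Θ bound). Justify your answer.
f(n) ∈ Θ(n^4 · (log n)^2)

Compare the terms by growth order. For large n, n^a · (log n)^b dominates n^a' · (log n)^b' iff a > a', or (a = a' and b > b'). Ranking the 3 terms shows the dominant one is 2 · n^4 · (log n)^2. Hence f(n) ∈ Θ(n^4 · (log n)^2).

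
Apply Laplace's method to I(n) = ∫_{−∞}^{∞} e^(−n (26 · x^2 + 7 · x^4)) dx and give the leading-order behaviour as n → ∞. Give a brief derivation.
I(n) ~ sqrt(π/(26n))

φ(x) = 26 · x^2 + 7 · x^4 has its unique global minimum at x* = 0 (since φ'(x) = 52x + 28x^3 = 0 only at x = 0 for real x with both coefficients positive, and φ → ∞ as |x| → ∞). At x* = 0, φ(0) = 0 and φ''(0) = 52. Laplace's method then gives
  I(n) ~ sqrt(2π / (n · φ''(0))) · e^(−n φ(0)) = sqrt(2π / (52n)) = sqrt(π/(26n)).
The 7 · x^4 term contributes only at subleading order (an O(1/n) relative correction).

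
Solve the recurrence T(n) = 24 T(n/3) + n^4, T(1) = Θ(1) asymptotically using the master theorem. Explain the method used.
T(n) = Θ(n^4)

log_3 24 ≈ 2.893. f(n) = n^4 dominates n^(log_3 24) since 4 > 2.893, and the regularity condition a·f(n/b) = 24·(n/3)^4 = (24/81)·n^4 ≤ c·f(n) holds with c = 24/81 ≈ 0.296 < 1. So this is Case 3: T(n) = Θ(f(n)) = Θ(n^4).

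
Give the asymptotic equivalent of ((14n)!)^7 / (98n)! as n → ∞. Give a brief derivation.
((14n)!)^7/(98n)! ~ ((2π·14n)^(6/2) / sqrt(7)) · 7^(−7·14n)  →  0

Write N = 14n. Stirling: N! ~ sqrt(2π N)(N/e)^N and (7N)! ~ sqrt(2π·7N)·(7N/e)^(7N).
  (N!)^7/(7N)! ~ (2π N)^(7/2) (N/e)^(7N) / [sqrt(2π·7N) (7N/e)^(7N)]
     = (2π N)^(7/2) / sqrt(2π·7N) · (N/(7N))^(7N)
     = (2π N)^((7−1)/2) / sqrt(7) · 7^(−7N).
Since 7^7 > 1, the factor 7^(−7N) decays exponentially, so the ratio → 0. Substituting N = 14n gives the stated form.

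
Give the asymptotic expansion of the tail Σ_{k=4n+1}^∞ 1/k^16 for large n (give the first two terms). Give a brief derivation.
Σ_{k>4n} 1/k^16 = 1/(15 · (4n)^15) − 1/(2 · (4n)^16) + O(1/(4n)^17)

Compare to the integral: ∫_{4n}^∞ x^(−16) dx = [−x^(−15)/15]_{4n}^∞ = 1/((16−1)·(4n)^15). The Euler-Maclaurin correction adds −f(4n)/2 = −1/(2·(4n)^16). Euler-Maclaurin then gives
  Σ_{k>4n} 1/k^16 = ∫_{4n}^∞ dx/x^16 − 1/(2·(4n)^16) + O(1/(4n)^17).
(Equivalently this is ζ(16) − Σ_{k≤4n} 1/k^16.)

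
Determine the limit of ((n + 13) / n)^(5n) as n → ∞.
lim = e^65

Rewrite as (1 + 13/n)^(5n). By the standard limit (1 + x/n)^n → e^x, we have (1 + 13/n)^n → e^13, and raising to the 5th power gives e^65.
More precisely, ln[(1 + 13/n)^(5n)] = 5n · ln(1 + 13/n) = 5n · (13/n + O(1/n^2)) = 65 + O(1/n) → 65.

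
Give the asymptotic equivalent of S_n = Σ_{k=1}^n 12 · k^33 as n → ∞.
S_n ~ 6 · n^34 / 17

By integral comparison (Euler-Maclaurin), Σ_{k=1}^n 12 · k^33 = 12 · ∫_0^n x^33 dx + O(n^33) = 12 · n^34/34 = 6 · n^34 / 17 + O(n^33). (Equivalently, Faulhaber's formula gives the same leading term.)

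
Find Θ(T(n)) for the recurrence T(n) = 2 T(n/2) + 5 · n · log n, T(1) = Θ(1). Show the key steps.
T(n) = Θ(n · (log n)^2)

Here log_2 2 = 1 and f(n) = 5 · n · log n = Θ(n^(log_2 2) · (log n)^1). This is the extended Case 2 of the master theorem (f matches the critical exponent up to log factors), giving T(n) = Θ(n^(log_2 2) · (log n)^(1+1)) = Θ(n · (log n)^2).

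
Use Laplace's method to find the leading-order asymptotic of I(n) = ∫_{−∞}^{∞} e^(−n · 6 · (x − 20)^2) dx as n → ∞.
I(n) = sqrt(π/(6n))

Here φ(x) = 6 · (x − 20)^2 has its unique minimum at x* = 20 with φ(x*) = 0 and φ''(x*) = 12. Laplace's method gives
  I(n) ~ e^(−n φ(x*)) · sqrt(2π / (n · φ''(x*))) = sqrt(2π / (12n)) = sqrt(π/(6n)).
This is exact: substituting u = (x − 20)·sqrt(6n) gives I(n) = (1/sqrt(6n)) ∫_{−∞}^{∞} e^(−u^2) du = sqrt(π/(6n)).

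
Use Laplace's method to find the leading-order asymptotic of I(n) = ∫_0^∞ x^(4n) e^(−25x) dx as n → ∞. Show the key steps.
I(n) ~ (sqrt(2π·4n) / 25) · (4n/(25e))^(4n)

Write the integrand as exp(4n ln x − 25x) and set f(x) = 4n ln x − 25x. Then f'(x) = 4n/x − 25 = 0 at x* = 4n/25, and f''(x*) = −4n/x*^2 = −25^2/(4n). Laplace's method (interior maximum) gives
  I(n) ~ e^(f(x*)) · sqrt(2π / |f''(x*)|)
        = exp(4n ln(4n/25) − 4n) · sqrt(2π · 4n / 25^2)
        = (4n/25)^(4n) e^(−4n) · sqrt(2π·4n) / 25
        = (sqrt(2π·4n) / 25) · (4n/(25e))^(4n).
This matches Γ(4n+1)/25^(4n+1) with Stirling applied to Γ.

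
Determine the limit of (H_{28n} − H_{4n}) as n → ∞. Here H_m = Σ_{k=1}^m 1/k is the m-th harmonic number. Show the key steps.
lim = ln(28/4) = ln 7

Euler-Maclaurin gives H_m = ln m + γ + 1/(2m) + O(1/m^2). The γ and O(1/m) terms cancel in the difference:
  H_{28n} − H_{4n} = ln(28n) − ln(4n) + O(1/n) = ln(28/4) + O(1/n).
Hence the limit is ln(28/4) = ln 7.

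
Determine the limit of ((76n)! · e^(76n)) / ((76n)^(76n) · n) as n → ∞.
lim = 0

Stirling: (76n)! ~ sqrt(2π·76n) · (76n/e)^(76n). Hence
  (76n)! · e^(76n) / (76n)^(76n) ~ sqrt(2π·76n).
Dividing by n: sqrt(2π·76n) / n = sqrt(2π·76) · n^((1−2)/2), so the expression behaves like sqrt(2π·76) · n^((1−2)/2) → 0.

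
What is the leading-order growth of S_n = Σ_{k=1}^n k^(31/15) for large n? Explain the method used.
S_n ~ (15/46) · n^(46/15)

Integral comparison: Σ_{k=1}^n k^(31/15) = ∫_0^n x^(31/15) dx + O(n^(31/15)). The integral is n^(1 + 31/15) / (1 + 31/15) = n^((31+15)/15) / ((31+15)/15) = (15/46) · n^(46/15).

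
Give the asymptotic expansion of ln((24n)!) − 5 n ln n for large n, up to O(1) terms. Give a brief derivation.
ln((24n)!) − 5 n ln n = 19 n ln n + 24(ln 24 − 1) n + (1/2) ln(2π·24n) + O(1/n)

Stirling: ln((24n)!) = 24n ln(24n) − 24n + (1/2) ln(2π·24n) + O(1/n).
Expand 24n ln(24n) = 24n (ln n + ln 24) = 24n ln n + 24n ln 24.
Subtract 5n ln n: leading term is (24 − 5) n ln n = 19 n ln n. The next term is 24n ln 24 − 24n = 24(ln 24 − 1) n. Then the (1/2) ln(2π·24n) correction.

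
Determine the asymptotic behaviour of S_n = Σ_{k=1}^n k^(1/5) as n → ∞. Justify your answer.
S_n ~ (5/6) · n^(6/5)

Integral comparison: Σ_{k=1}^n k^(1/5) = ∫_0^n x^(1/5) dx + O(n^(1/5)). The integral is n^(1 + 1/5) / (1 + 1/5) = n^((1+5)/5) / ((1+5)/5) = (5/6) · n^(6/5).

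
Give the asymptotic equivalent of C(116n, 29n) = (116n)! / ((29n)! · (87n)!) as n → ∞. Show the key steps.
C(116n, 29n) ~ (256/27)^(29n) · sqrt(2/(3π·29n))

Write N = 29n. Apply Stirling to each factorial:
  (4N)! ~ sqrt(2π·4N) · (4N/e)^(4N),
  N! ~ sqrt(2π N) · (N/e)^N,
  (3N)! ~ sqrt(2π·3N) · (3N/e)^(3N).
The exponential factors combine to (4N)^(4N) / (N^N · (3N)^(3N)) = 4^(4N)/3^(3N) = (4^4/3^3)^N = (256/27)^N.
The square-root prefactors combine to sqrt(2π·4N) / (sqrt(2π N)·sqrt(2π·3N)) = sqrt(4 / (2π·3·N)) = sqrt(2/(3π·29n)).
Substituting N = 29n: C(116n, 29n) ~ (256/27)^(29n) · sqrt(2/(3π·29n)).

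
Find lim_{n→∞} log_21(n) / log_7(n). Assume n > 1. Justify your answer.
lim = ln(7) / ln(21) = log_21(7)

Change of base: log_21(n) = ln n / ln 21 and log_7(n) = ln n / ln 7. The ratio is (ln n / ln 21) · (ln 7 / ln n) = ln 7 / ln 21, a constant independent of n. So the limit is ln 7 / ln 21 = log_21(7).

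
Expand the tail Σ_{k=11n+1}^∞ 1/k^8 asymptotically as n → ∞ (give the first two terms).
Σ_{k>11n} 1/k^8 = 1/(7 · (11n)^7) − 1/(2 · (11n)^8) + O(1/(11n)^9)

Compare to the integral: ∫_{11n}^∞ x^(−8) dx = [−x^(−7)/7]_{11n}^∞ = 1/((8−1)·(11n)^7). The Euler-Maclaurin correction adds −f(11n)/2 = −1/(2·(11n)^8). Euler-Maclaurin then gives
  Σ_{k>11n} 1/k^8 = ∫_{11n}^∞ dx/x^8 − 1/(2·(11n)^8) + O(1/(11n)^9).
(Equivalently this is ζ(8) − Σ_{k≤11n} 1/k^8.)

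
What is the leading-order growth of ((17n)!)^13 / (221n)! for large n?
((17n)!)^13/(221n)! ~ ((2π·17n)^(12/2) / sqrt(13)) · 13^(−13·17n)  →  0

Write N = 17n. Stirling: N! ~ sqrt(2π N)(N/e)^N and (13N)! ~ sqrt(2π·13N)·(13N/e)^(13N).
  (N!)^13/(13N)! ~ (2π N)^(13/2) (N/e)^(13N) / [sqrt(2π·13N) (13N/e)^(13N)]
     = (2π N)^(13/2) / sqrt(2π·13N) · (N/(13N))^(13N)
     = (2π N)^((13−1)/2) / sqrt(13) · 13^(−13N).
Since 13^13 > 1, the factor 13^(−13N) decays exponentially, so the ratio → 0. Substituting N = 17n gives the stated form.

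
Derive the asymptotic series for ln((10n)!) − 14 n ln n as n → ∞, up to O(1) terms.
ln((10n)!) − 14 n ln n = −4 n ln n + 10(ln 10 − 1) n + (1/2) ln(2π·10n) + O(1/n)

Stirling: ln((10n)!) = 10n ln(10n) − 10n + (1/2) ln(2π·10n) + O(1/n).
Expand 10n ln(10n) = 10n (ln n + ln 10) = 10n ln n + 10n ln 10.
Subtract 14n ln n: leading term is (10 − 14) n ln n = −4 n ln n. The next term is 10n ln 10 − 10n = 10(ln 10 − 1) n. Then the (1/2) ln(2π·10n) correction.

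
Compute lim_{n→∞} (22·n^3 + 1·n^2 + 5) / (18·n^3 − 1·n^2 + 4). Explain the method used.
lim = 22/18 = 11/9

For large n the leading n^3 terms dominate both numerator and denominator. Dividing top and bottom by n^3, every other term tends to 0, leaving 22/18 = 11/9.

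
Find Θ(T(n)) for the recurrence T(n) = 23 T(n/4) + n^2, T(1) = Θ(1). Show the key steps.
T(n) = Θ(n^(log_4 23))

Master theorem: compare f(n) = n^2 to n^(log_4 23) where log_4 23 ≈ 2.262. Since 2 < log_4 23, we have f(n) = O(n^(log_4 23 − ε)) for some ε > 0 — Case 1. Hence T(n) = Θ(n^(log_4 23)).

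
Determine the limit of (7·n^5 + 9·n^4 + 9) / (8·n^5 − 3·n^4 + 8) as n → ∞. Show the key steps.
lim = 7/8

For large n the leading n^5 terms dominate both numerator and denominator. Dividing top and bottom by n^5, every other term tends to 0, leaving 7/8.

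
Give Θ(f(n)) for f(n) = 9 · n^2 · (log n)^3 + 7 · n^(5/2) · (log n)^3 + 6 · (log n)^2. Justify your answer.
f(n) ∈ Θ(n^(5/2) · (log n)^3)

Compare the terms by growth order. For large n, n^a · (log n)^b dominates n^a' · (log n)^b' iff a > a', or (a = a' and b > b'). Ranking the 3 terms shows the dominant one is 7 · n^(5/2) · (log n)^3. Hence f(n) ∈ Θ(n^(5/2) · (log n)^3).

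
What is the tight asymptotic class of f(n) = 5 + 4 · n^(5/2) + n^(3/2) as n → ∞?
f(n) ∈ Θ(n^(5/2))

Compare the terms by growth order. For large n, n^a · (log n)^b dominates n^a' · (log n)^b' iff a > a', or (a = a' and b > b'). Ranking the 3 terms shows the dominant one is 4 · n^(5/2). Hence f(n) ∈ Θ(n^(5/2)).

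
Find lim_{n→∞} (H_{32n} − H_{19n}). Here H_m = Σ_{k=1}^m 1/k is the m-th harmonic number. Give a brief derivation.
lim = ln(32/19)

Euler-Maclaurin gives H_m = ln m + γ + 1/(2m) + O(1/m^2). The γ and O(1/m) terms cancel in the difference:
  H_{32n} − H_{19n} = ln(32n) − ln(19n) + O(1/n) = ln(32/19) + O(1/n).
Hence the limit is ln(32/19).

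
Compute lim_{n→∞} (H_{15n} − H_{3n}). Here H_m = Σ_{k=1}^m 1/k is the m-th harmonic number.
lim = ln(15/3) = ln 5

Euler-Maclaurin gives H_m = ln m + γ + 1/(2m) + O(1/m^2). The γ and O(1/m) terms cancel in the difference:
  H_{15n} − H_{3n} = ln(15n) − ln(3n) + O(1/n) = ln(15/3) + O(1/n).
Hence the limit is ln(15/3) = ln 5.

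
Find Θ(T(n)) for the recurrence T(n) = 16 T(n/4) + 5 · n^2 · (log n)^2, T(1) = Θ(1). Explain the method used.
T(n) = Θ(n^2 · (log n)^3)

Here log_4 16 = 2 and f(n) = 5 · n^2 · (log n)^2 = Θ(n^(log_4 16) · (log n)^2). This is the extended Case 2 of the master theorem (f matches the critical exponent up to log factors), giving T(n) = Θ(n^(log_4 16) · (log n)^(2+1)) = Θ(n^2 · (log n)^3).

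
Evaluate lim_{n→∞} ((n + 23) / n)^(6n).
lim = e^138

Rewrite as (1 + 23/n)^(6n). By the standard limit (1 + x/n)^n → e^x, we have (1 + 23/n)^n → e^23, and raising to the 6th power gives e^138.
More precisely, ln[(1 + 23/n)^(6n)] = 6n · ln(1 + 23/n) = 6n · (23/n + O(1/n^2)) = 138 + O(1/n) → 138.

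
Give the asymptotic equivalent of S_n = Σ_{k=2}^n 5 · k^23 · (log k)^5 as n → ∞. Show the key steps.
S_n ~ 5 · n^24 · (log n)^5 / 24

By integral comparison, S_n = ∫_1^n 5 · x^23 · (log x)^5 dx + O(n^23 · (log n)^5). For the integral, the leading term of ∫_1^n x^23 (log x)^5 dx is n^24/24 · (log n)^5 (by repeated integration by parts; each step lowers the log-exponent and produces a relatively O(1/log n) correction). Hence S_n ~ 5 · n^24 · (log n)^5 / 24.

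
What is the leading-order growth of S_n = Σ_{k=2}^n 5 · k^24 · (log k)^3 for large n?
S_n ~ n^25 · (log n)^3 / 5

By integral comparison, S_n = ∫_1^n 5 · x^24 · (log x)^3 dx + O(n^24 · (log n)^3). For the integral, the leading term of ∫_1^n x^24 (log x)^3 dx is n^25/25 · (log n)^3 (by repeated integration by parts; each step lowers the log-exponent and produces a relatively O(1/log n) correction). Hence S_n ~ n^25 · (log n)^3 / 5.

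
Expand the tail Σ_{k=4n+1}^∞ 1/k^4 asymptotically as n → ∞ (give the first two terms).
Σ_{k>4n} 1/k^4 = 1/(3 · (4n)^3) − 1/(2 · (4n)^4) + O(1/(4n)^5)

Compare to the integral: ∫_{4n}^∞ x^(−4) dx = [−x^(−3)/3]_{4n}^∞ = 1/((4−1)·(4n)^3). The Euler-Maclaurin correction adds −f(4n)/2 = −1/(2·(4n)^4). Euler-Maclaurin then gives
  Σ_{k>4n} 1/k^4 = ∫_{4n}^∞ dx/x^4 − 1/(2·(4n)^4) + O(1/(4n)^5).
(Equivalently this is ζ(4) − Σ_{k≤4n} 1/k^4.)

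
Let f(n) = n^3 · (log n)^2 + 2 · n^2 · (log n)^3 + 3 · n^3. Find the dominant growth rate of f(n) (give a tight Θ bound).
f(n) ∈ Θ(n^3 · (log n)^2)

Compare the terms by growth order. For large n, n^a · (log n)^b dominates n^a' · (log n)^b' iff a > a', or (a = a' and b > b'). Ranking the 3 terms shows the dominant one is n^3 · (log n)^2. Hence f(n) ∈ Θ(n^3 · (log n)^2).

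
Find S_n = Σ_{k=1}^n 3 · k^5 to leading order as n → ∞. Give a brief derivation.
S_n ~ n^6 / 2

By integral comparison (Euler-Maclaurin), Σ_{k=1}^n 3 · k^5 = 3 · ∫_0^n x^5 dx + O(n^5) = 3 · n^6/6 = n^6 / 2 + O(n^5). (Equivalently, Faulhaber's formula gives the same leading term.)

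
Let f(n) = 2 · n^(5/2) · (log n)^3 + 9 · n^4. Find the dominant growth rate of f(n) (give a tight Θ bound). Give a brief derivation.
f(n) ∈ Θ(n^4)

Compare the terms by growth order. For large n, n^a · (log n)^b dominates n^a' · (log n)^b' iff a > a', or (a = a' and b > b'). Ranking the 2 terms shows the dominant one is 9 · n^4. Hence f(n) ∈ Θ(n^4).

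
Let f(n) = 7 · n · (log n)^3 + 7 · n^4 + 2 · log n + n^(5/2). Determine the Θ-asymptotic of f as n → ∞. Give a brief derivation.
f(n) ∈ Θ(n^4)

Compare the terms by growth order. For large n, n^a · (log n)^b dominates n^a' · (log n)^b' iff a > a', or (a = a' and b > b'). Ranking the 4 terms shows the dominant one is 7 · n^4. Hence f(n) ∈ Θ(n^4).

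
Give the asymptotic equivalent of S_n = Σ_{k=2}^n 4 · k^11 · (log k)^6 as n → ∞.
S_n ~ n^12 · (log n)^6 / 3

By integral comparison, S_n = ∫_1^n 4 · x^11 · (log x)^6 dx + O(n^11 · (log n)^6). For the integral, the leading term of ∫_1^n x^11 (log x)^6 dx is n^12/12 · (log n)^6 (by repeated integration by parts; each step lowers the log-exponent and produces a relatively O(1/log n) correction). Hence S_n ~ n^12 · (log n)^6 / 3.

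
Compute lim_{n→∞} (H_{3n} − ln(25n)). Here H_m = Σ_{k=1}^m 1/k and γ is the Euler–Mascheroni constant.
lim = ln(3/25) + γ

By Euler-Maclaurin, H_m = ln m + γ + O(1/m). So
  H_{3n} − ln(25n) = ln(3n) + γ − ln(25n) + O(1/n)
                       = ln(3/25) + γ + O(1/n).
Hence the limit is ln(3/25) + γ.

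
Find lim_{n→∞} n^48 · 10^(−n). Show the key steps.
lim = 0

Exponentials with base > 1 dominate every fixed polynomial: for any fixed c, n^c / 10^n → 0 as n → ∞ (e.g. by the ratio test, or by writing 10^n = e^(n ln 10) and noting e^(n ln 10) / n^c → ∞). Hence n^48 · 10^(−n) = n^48 / 10^n → 0.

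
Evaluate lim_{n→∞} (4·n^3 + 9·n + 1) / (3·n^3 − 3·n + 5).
lim = 4/3

For large n the leading n^3 terms dominate both numerator and denominator. Dividing top and bottom by n^3, every other term tends to 0, leaving 4/3.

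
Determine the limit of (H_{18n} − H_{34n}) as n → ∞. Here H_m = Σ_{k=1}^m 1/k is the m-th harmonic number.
lim = ln(18/34) = ln(9/17)

Euler-Maclaurin gives H_m = ln m + γ + 1/(2m) + O(1/m^2). The γ and O(1/m) terms cancel in the difference:
  H_{18n} − H_{34n} = ln(18n) − ln(34n) + O(1/n) = ln(18/34) + O(1/n).
Hence the limit is ln(18/34) = ln(9/17).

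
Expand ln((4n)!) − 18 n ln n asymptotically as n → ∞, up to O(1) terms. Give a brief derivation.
ln((4n)!) − 18 n ln n = −14 n ln n + 4(ln 4 − 1) n + (1/2) ln(2π·4n) + O(1/n)

Stirling: ln((4n)!) = 4n ln(4n) − 4n + (1/2) ln(2π·4n) + O(1/n).
Expand 4n ln(4n) = 4n (ln n + ln 4) = 4n ln n + 4n ln 4.
Subtract 18n ln n: leading term is (4 − 18) n ln n = −14 n ln n. The next term is 4n ln 4 − 4n = 4(ln 4 − 1) n. Then the (1/2) ln(2π·4n) correction.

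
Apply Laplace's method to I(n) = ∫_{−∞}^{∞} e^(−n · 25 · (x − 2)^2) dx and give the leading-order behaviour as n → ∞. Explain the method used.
I(n) = sqrt(π/(25n))

Here φ(x) = 25 · (x − 2)^2 has its unique minimum at x* = 2 with φ(x*) = 0 and φ''(x*) = 50. Laplace's method gives
  I(n) ~ e^(−n φ(x*)) · sqrt(2π / (n · φ''(x*))) = sqrt(2π / (50n)) = sqrt(π/(25n)).
This is exact: substituting u = (x − 2)·sqrt(25n) gives I(n) = (1/sqrt(25n)) ∫_{−∞}^{∞} e^(−u^2) du = sqrt(π/(25n)).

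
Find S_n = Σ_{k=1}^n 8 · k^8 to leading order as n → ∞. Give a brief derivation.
S_n ~ 8 · n^9 / 9

By integral comparison (Euler-Maclaurin), Σ_{k=1}^n 8 · k^8 = 8 · ∫_0^n x^8 dx + O(n^8) = 8 · n^9/9 + O(n^8). (Equivalently, Faulhaber's formula gives the same leading term.)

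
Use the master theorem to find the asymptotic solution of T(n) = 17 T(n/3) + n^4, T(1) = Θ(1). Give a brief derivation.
T(n) = Θ(n^4)

log_3 17 ≈ 2.579. f(n) = n^4 dominates n^(log_3 17) since 4 > 2.579, and the regularity condition a·f(n/b) = 17·(n/3)^4 = (17/81)·n^4 ≤ c·f(n) holds with c = 17/81 ≈ 0.21 < 1. So this is Case 3: T(n) = Θ(f(n)) = Θ(n^4).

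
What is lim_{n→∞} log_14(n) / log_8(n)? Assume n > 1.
lim = ln(8) / ln(14) = log_14(8)

Change of base: log_14(n) = ln n / ln 14 and log_8(n) = ln n / ln 8. The ratio is (ln n / ln 14) · (ln 8 / ln n) = ln 8 / ln 14, a constant independent of n. So the limit is ln 8 / ln 14 = log_14(8).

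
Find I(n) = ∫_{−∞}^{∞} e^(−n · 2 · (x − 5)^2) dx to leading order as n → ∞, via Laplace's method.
I(n) = sqrt(π/(2n))

Here φ(x) = 2 · (x − 5)^2 has its unique minimum at x* = 5 with φ(x*) = 0 and φ''(x*) = 4. Laplace's method gives
  I(n) ~ e^(−n φ(x*)) · sqrt(2π / (n · φ''(x*))) = sqrt(2π / (4n)) = sqrt(π/(2n)).
This is exact: substituting u = (x − 5)·sqrt(2n) gives I(n) = (1/sqrt(2n)) ∫_{−∞}^{∞} e^(−u^2) du = sqrt(π/(2n)).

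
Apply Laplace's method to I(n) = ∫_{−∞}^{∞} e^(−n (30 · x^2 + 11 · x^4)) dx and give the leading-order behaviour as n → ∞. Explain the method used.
I(n) ~ sqrt(π/(30n))

φ(x) = 30 · x^2 + 11 · x^4 has its unique global minimum at x* = 0 (since φ'(x) = 60x + 44x^3 = 0 only at x = 0 for real x with both coefficients positive, and φ → ∞ as |x| → ∞). At x* = 0, φ(0) = 0 and φ''(0) = 60. Laplace's method then gives
  I(n) ~ sqrt(2π / (n · φ''(0))) · e^(−n φ(0)) = sqrt(2π / (60n)) = sqrt(π/(30n)).
The 11 · x^4 term contributes only at subleading order (an O(1/n) relative correction).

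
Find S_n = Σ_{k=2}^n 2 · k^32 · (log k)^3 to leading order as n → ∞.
S_n ~ 2 · n^33 · (log n)^3 / 33

By integral comparison, S_n = ∫_1^n 2 · x^32 · (log x)^3 dx + O(n^32 · (log n)^3). For the integral, the leading term of ∫_1^n x^32 (log x)^3 dx is n^33/33 · (log n)^3 (by repeated integration by parts; each step lowers the log-exponent and produces a relatively O(1/log n) correction). Hence S_n ~ 2 · n^33 · (log n)^3 / 33.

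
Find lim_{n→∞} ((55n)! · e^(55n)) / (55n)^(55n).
lim = ∞

Stirling: (55n)! ~ sqrt(2π·55n) · (55n/e)^(55n). Hence
  (55n)! · e^(55n) / (55n)^(55n) ~ sqrt(2π·55n) = sqrt(2π·55) · sqrt(n) → ∞.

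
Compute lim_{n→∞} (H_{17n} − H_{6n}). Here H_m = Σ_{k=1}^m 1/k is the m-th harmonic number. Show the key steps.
lim = ln(17/6)

Euler-Maclaurin gives H_m = ln m + γ + 1/(2m) + O(1/m^2). The γ and O(1/m) terms cancel in the difference:
  H_{17n} − H_{6n} = ln(17n) − ln(6n) + O(1/n) = ln(17/6) + O(1/n).
Hence the limit is ln(17/6).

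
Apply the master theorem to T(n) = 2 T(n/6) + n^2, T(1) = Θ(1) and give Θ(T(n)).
T(n) = Θ(n^2)

log_6 2 ≈ 0.387. f(n) = n^2 dominates n^(log_6 2) since 2 > 0.387, and the regularity condition a·f(n/b) = 2·(n/6)^2 = (2/36)·n^2 ≤ c·f(n) holds with c = 2/36 ≈ 0.0556 < 1. So this is Case 3: T(n) = Θ(f(n)) = Θ(n^2).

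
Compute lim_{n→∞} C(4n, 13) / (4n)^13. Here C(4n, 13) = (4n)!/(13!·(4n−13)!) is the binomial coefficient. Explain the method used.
lim = 1/13! = 1/6227020800

With N = 4n → ∞: C(N, 13) / N^13 = [N(N−1)…(N−12)] / (13! · N^13) = (1/13!) · 1 · (1 − 1/(4n)) · … · (1 − 12/(4n)). Each factor → 1 as N → ∞, so the limit is 1/13! = 1/6227020800.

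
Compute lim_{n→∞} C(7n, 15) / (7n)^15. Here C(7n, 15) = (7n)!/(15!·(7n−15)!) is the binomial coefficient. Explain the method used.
lim = 1/15! = 1/1307674368000

With N = 7n → ∞: C(N, 15) / N^15 = [N(N−1)…(N−14)] / (15! · N^15) = (1/15!) · 1 · (1 − 1/(7n)) · … · (1 − 14/(7n)). Each factor → 1 as N → ∞, so the limit is 1/15! = 1/1307674368000.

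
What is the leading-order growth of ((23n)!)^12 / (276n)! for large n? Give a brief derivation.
((23n)!)^12/(276n)! ~ ((2π·23n)^(11/2) / sqrt(12)) · 12^(−12·23n)  →  0

Write N = 23n. Stirling: N! ~ sqrt(2π N)(N/e)^N and (12N)! ~ sqrt(2π·12N)·(12N/e)^(12N).
  (N!)^12/(12N)! ~ (2π N)^(12/2) (N/e)^(12N) / [sqrt(2π·12N) (12N/e)^(12N)]
     = (2π N)^(12/2) / sqrt(2π·12N) · (N/(12N))^(12N)
     = (2π N)^((12−1)/2) / sqrt(12) · 12^(−12N).
Since 12^12 > 1, the factor 12^(−12N) decays exponentially, so the ratio → 0. Substituting N = 23n gives the stated form.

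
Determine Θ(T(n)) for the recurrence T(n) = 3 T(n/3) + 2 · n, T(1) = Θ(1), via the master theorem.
T(n) = Θ(n log n)

log_3 3 = 1, and f(n) = 2 · n = Θ(n^(log_3 3)). This is Case 2 of the master theorem: T(n) = Θ(f(n) · log n) = Θ(n log n).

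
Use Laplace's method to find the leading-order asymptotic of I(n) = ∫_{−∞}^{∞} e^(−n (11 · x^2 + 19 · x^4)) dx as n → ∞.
I(n) ~ sqrt(π/(11n))

φ(x) = 11 · x^2 + 19 · x^4 has its unique global minimum at x* = 0 (since φ'(x) = 22x + 76x^3 = 0 only at x = 0 for real x with both coefficients positive, and φ → ∞ as |x| → ∞). At x* = 0, φ(0) = 0 and φ''(0) = 22. Laplace's method then gives
  I(n) ~ sqrt(2π / (n · φ''(0))) · e^(−n φ(0)) = sqrt(2π / (22n)) = sqrt(π/(11n)).
The 19 · x^4 term contributes only at subleading order (an O(1/n) relative correction).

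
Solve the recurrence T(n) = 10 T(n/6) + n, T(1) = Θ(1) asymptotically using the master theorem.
T(n) = Θ(n^(log_6 10))

Master theorem: compare f(n) = n to n^(log_6 10) where log_6 10 ≈ 1.285. Since 1 < log_6 10, we have f(n) = O(n^(log_6 10 − ε)) for some ε > 0 — Case 1. Hence T(n) = Θ(n^(log_6 10)).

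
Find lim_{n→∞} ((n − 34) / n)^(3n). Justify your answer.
lim = e^(−102)

Rewrite as (1 − 34/n)^(3n). By the standard limit (1 + x/n)^n → e^x, we have (1 − 34/n)^n → e^(−34), and raising to the 3rd power gives e^(−102).
More precisely, ln[(1 − 34/n)^(3n)] = 3n · ln(1 − 34/n) = 3n · (-34/n + O(1/n^2)) = -102 + O(1/n) → -102.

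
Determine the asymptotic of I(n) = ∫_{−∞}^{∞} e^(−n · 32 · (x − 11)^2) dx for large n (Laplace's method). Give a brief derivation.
I(n) = sqrt(π/(32n))

Here φ(x) = 32 · (x − 11)^2 has its unique minimum at x* = 11 with φ(x*) = 0 and φ''(x*) = 64. Laplace's method gives
  I(n) ~ e^(−n φ(x*)) · sqrt(2π / (n · φ''(x*))) = sqrt(2π / (64n)) = sqrt(π/(32n)).
This is exact: substituting u = (x − 11)·sqrt(32n) gives I(n) = (1/sqrt(32n)) ∫_{−∞}^{∞} e^(−u^2) du = sqrt(π/(32n)).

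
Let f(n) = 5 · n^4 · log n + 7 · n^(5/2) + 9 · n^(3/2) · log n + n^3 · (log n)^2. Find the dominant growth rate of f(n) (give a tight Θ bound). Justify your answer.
f(n) ∈ Θ(n^4 · log n)

Compare the terms by growth order. For large n, n^a · (log n)^b dominates n^a' · (log n)^b' iff a > a', or (a = a' and b > b'). Ranking the 4 terms shows the dominant one is 5 · n^4 · log n. Hence f(n) ∈ Θ(n^4 · log n).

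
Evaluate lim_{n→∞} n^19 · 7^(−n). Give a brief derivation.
lim = 0

Exponentials with base > 1 dominate every fixed polynomial: for any fixed c, n^c / 7^n → 0 as n → ∞ (e.g. by the ratio test, or by writing 7^n = e^(n ln 7) and noting e^(n ln 7) / n^c → ∞). Hence n^19 · 7^(−n) = n^19 / 7^n → 0.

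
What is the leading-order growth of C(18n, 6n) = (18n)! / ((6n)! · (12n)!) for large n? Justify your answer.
C(18n, 6n) ~ (27/4)^(6n) · sqrt(3/(4π·6n))

Write N = 6n. Apply Stirling to each factorial:
  (3N)! ~ sqrt(2π·3N) · (3N/e)^(3N),
  N! ~ sqrt(2π N) · (N/e)^N,
  (2N)! ~ sqrt(2π·2N) · (2N/e)^(2N).
The exponential factors combine to (3N)^(3N) / (N^N · (2N)^(2N)) = 3^(3N)/2^(2N) = (3^3/2^2)^N = (27/4)^N.
The square-root prefactors combine to sqrt(2π·3N) / (sqrt(2π N)·sqrt(2π·2N)) = sqrt(3 / (2π·2·N)) = sqrt(3/(4π·6n)).
Substituting N = 6n: C(18n, 6n) ~ (27/4)^(6n) · sqrt(3/(4π·6n)).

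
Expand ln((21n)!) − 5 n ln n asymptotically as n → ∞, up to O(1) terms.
ln((21n)!) − 5 n ln n = 16 n ln n + 21(ln 21 − 1) n + (1/2) ln(2π·21n) + O(1/n)

Stirling: ln((21n)!) = 21n ln(21n) − 21n + (1/2) ln(2π·21n) + O(1/n).
Expand 21n ln(21n) = 21n (ln n + ln 21) = 21n ln n + 21n ln 21.
Subtract 5n ln n: leading term is (21 − 5) n ln n = 16 n ln n. The next term is 21n ln 21 − 21n = 21(ln 21 − 1) n. Then the (1/2) ln(2π·21n) correction.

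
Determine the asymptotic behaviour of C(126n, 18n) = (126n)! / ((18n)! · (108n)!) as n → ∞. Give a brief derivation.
C(126n, 18n) ~ (823543/46656)^(18n) · sqrt(7/(12π·18n))

Write N = 18n. Apply Stirling to each factorial:
  (7N)! ~ sqrt(2π·7N) · (7N/e)^(7N),
  N! ~ sqrt(2π N) · (N/e)^N,
  (6N)! ~ sqrt(2π·6N) · (6N/e)^(6N).
The exponential factors combine to (7N)^(7N) / (N^N · (6N)^(6N)) = 7^(7N)/6^(6N) = (7^7/6^6)^N = (823543/46656)^N.
The square-root prefactors combine to sqrt(2π·7N) / (sqrt(2π N)·sqrt(2π·6N)) = sqrt(7 / (2π·6·N)) = sqrt(7/(12π·18n)).
Substituting N = 18n: C(126n, 18n) ~ (823543/46656)^(18n) · sqrt(7/(12π·18n)).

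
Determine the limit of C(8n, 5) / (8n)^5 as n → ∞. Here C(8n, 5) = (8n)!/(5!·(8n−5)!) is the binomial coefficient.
lim = 1/5! = 1/120

With N = 8n → ∞: C(N, 5) / N^5 = [N(N−1)…(N−4)] / (5! · N^5) = (1/5!) · 1 · (1 − 1/(8n)) · (1 − 2/(8n)) · (1 − 3/(8n)) · (1 − 4/(8n)). Each factor → 1 as N → ∞, so the limit is 1/5! = 1/120.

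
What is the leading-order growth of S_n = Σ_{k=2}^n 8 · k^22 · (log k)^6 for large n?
S_n ~ 8 · n^23 · (log n)^6 / 23

By integral comparison, S_n = ∫_1^n 8 · x^22 · (log x)^6 dx + O(n^22 · (log n)^6). For the integral, the leading term of ∫_1^n x^22 (log x)^6 dx is n^23/23 · (log n)^6 (by repeated integration by parts; each step lowers the log-exponent and produces a relatively O(1/log n) correction). Hence S_n ~ 8 · n^23 · (log n)^6 / 23.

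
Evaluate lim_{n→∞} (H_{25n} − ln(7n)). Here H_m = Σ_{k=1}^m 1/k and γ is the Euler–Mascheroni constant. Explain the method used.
lim = ln(25/7) + γ

By Euler-Maclaurin, H_m = ln m + γ + O(1/m). So
  H_{25n} − ln(7n) = ln(25n) + γ − ln(7n) + O(1/n)
                       = ln(25/7) + γ + O(1/n).
Hence the limit is ln(25/7) + γ.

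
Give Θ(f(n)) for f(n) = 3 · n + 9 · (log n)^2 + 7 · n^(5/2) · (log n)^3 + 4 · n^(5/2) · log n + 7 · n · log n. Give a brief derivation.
f(n) ∈ Θ(n^(5/2) · (log n)^3)

Compare the terms by growth order. For large n, n^a · (log n)^b dominates n^a' · (log n)^b' iff a > a', or (a = a' and b > b'). Ranking the 5 terms shows the dominant one is 7 · n^(5/2) · (log n)^3. Hence f(n) ∈ Θ(n^(5/2) · (log n)^3).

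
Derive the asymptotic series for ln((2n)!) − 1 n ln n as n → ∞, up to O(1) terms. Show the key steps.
ln((2n)!) − 1 n ln n = n ln n + 2(ln 2 − 1) n + (1/2) ln(2π·2n) + O(1/n)

Stirling: ln((2n)!) = 2n ln(2n) − 2n + (1/2) ln(2π·2n) + O(1/n).
Expand 2n ln(2n) = 2n (ln n + ln 2) = 2n ln n + 2n ln 2.
Subtract 1n ln n: leading term is (2 − 1) n ln n = n ln n. The next term is 2n ln 2 − 2n = 2(ln 2 − 1) n. Then the (1/2) ln(2π·2n) correction.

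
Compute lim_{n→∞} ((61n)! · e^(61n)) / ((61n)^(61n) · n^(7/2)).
lim = 0

Stirling: (61n)! ~ sqrt(2π·61n) · (61n/e)^(61n). Hence
  (61n)! · e^(61n) / (61n)^(61n) ~ sqrt(2π·61n).
Dividing by n^(7/2): sqrt(2π·61n) / n^(7/2) = sqrt(2π·61) · n^((1−7)/2), so the expression behaves like sqrt(2π·61) · n^((1−7)/2) → 0.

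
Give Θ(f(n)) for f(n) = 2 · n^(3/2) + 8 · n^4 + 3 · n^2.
f(n) ∈ Θ(n^4)

Compare the terms by growth order. For large n, n^a · (log n)^b dominates n^a' · (log n)^b' iff a > a', or (a = a' and b > b'). Ranking the 3 terms shows the dominant one is 8 · n^4. Hence f(n) ∈ Θ(n^4).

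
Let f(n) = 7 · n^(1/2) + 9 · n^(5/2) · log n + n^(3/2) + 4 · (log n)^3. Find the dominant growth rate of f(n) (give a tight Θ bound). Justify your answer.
f(n) ∈ Θ(n^(5/2) · log n)

Compare the terms by growth order. For large n, n^a · (log n)^b dominates n^a' · (log n)^b' iff a > a', or (a = a' and b > b'). Ranking the 4 terms shows the dominant one is 9 · n^(5/2) · log n. Hence f(n) ∈ Θ(n^(5/2) · log n).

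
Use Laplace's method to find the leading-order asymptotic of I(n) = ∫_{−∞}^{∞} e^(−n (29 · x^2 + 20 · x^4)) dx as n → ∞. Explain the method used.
I(n) ~ sqrt(π/(29n))

φ(x) = 29 · x^2 + 20 · x^4 has its unique global minimum at x* = 0 (since φ'(x) = 58x + 80x^3 = 0 only at x = 0 for real x with both coefficients positive, and φ → ∞ as |x| → ∞). At x* = 0, φ(0) = 0 and φ''(0) = 58. Laplace's method then gives
  I(n) ~ sqrt(2π / (n · φ''(0))) · e^(−n φ(0)) = sqrt(2π / (58n)) = sqrt(π/(29n)).
The 20 · x^4 term contributes only at subleading order (an O(1/n) relative correction).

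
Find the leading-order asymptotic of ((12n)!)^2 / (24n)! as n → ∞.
((12n)!)^2/(24n)! ~ ((2π·12n)^(1/2) / sqrt(2)) · 2^(−2·12n)  →  0

Write N = 12n. Stirling: N! ~ sqrt(2π N)(N/e)^N and (2N)! ~ sqrt(2π·2N)·(2N/e)^(2N).
  (N!)^2/(2N)! ~ (2π N)^(2/2) (N/e)^(2N) / [sqrt(2π·2N) (2N/e)^(2N)]
     = (2π N)^(2/2) / sqrt(2π·2N) · (N/(2N))^(2N)
     = (2π N)^((2−1)/2) / sqrt(2) · 2^(−2N).
Since 2^2 > 1, the factor 2^(−2N) decays exponentially, so the ratio → 0. Substituting N = 12n gives the stated form.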